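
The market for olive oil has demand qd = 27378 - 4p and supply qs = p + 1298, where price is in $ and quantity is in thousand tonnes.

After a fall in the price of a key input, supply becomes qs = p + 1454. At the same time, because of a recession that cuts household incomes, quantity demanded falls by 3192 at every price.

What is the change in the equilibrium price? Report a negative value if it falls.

-669.6

Initially, 27378 - 4p = p + 1298, so 26080 = 5p and p = 5216, q = 6514.
The shock moves the curves to qd = 24186 - 4p and qs = p + 1454.
New equilibrium: 24186 - 4p = p + 1454 ⇒ 22732 = 5p ⇒ p = 4546.4, q = 6000.4.
Δp = 4546.4 − 5216 = -669.6.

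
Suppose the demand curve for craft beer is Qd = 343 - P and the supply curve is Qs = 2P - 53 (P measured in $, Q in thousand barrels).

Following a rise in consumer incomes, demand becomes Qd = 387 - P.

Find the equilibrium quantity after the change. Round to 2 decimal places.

Original equilibrium: 343 - P = 2P - 53 gives 396 = 3P, so P = 132 and Q = 211.
The new curves are Qd = 387 - P (demand) and Qs = 2P - 53 (supply).
Setting them equal: 387 - P = 2P - 53 → 440 = 3P, so P = 440/3 ≈ 146.6667 and Q = 721/3 ≈ 240.3333.

240.33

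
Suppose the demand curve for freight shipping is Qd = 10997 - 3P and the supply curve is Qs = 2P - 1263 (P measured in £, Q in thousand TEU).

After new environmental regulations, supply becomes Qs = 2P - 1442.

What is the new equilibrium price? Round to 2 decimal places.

Before the shock: 10997 - 3P = 2P - 1263 ⇒ 12260 = 5P ⇒ P = 2452, Q = 3641.
With the change applied: demand Qd = 10997 - 3P, supply Qs = 2P - 1442.
Setting them equal: 10997 - 3P = 2P - 1442 → 12439 = 5P, so P = 2487.8 and Q = 3533.6.

2487.80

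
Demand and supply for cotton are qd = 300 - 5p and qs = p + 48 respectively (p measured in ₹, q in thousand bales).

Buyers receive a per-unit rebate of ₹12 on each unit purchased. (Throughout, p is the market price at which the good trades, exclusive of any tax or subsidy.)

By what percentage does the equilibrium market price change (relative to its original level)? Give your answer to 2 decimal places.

Before the shock: 300 - 5p = p + 48 ⇒ 252 = 6p ⇒ p = 42, q = 90.
Since buyers' out-of-pocket price is the market price minus the rebate, the effective demand curve becomes qd = 360 - 5p.
Setting them equal: 360 - 5p = p + 48 → 312 = 6p, so p = 52 and q = 100.
%Δp = (52 − 42) / 42 × 100 = +23.81%.

+23.81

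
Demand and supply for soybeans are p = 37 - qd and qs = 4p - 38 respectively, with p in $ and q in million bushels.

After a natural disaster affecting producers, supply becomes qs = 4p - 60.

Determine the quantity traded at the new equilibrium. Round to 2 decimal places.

Initially, 37 - p = 4p - 38, so 75 = 5p and p = 15, q = 22.
After the shift, demand is qd = 37 - p and supply is qs = 4p - 60.
New equilibrium: 37 - p = 4p - 60 ⇒ 97 = 5p ⇒ p = 19.4, q = 17.6.

17.60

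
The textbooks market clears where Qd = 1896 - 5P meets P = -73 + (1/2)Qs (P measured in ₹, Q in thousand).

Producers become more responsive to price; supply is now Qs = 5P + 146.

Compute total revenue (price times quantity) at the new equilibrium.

178675

Solve the original market: 1896 - 5P = 2P + 146, hence P = 250 and Q = 646.
With the change applied: demand Qd = 1896 - 5P, supply Qs = 5P + 146.
Equate the new curves: 1896 - 5P = 5P + 146, giving 1750 = 10P, P = 175, Q = 1021.
New expenditure = 175 × 1021 = 178675.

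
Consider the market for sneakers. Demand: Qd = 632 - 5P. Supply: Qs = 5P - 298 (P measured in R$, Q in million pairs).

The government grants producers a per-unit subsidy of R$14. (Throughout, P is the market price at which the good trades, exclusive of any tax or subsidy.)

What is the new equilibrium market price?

Original equilibrium: 632 - 5P = 5P - 298 gives 930 = 10P, so P = 93 and Q = 167.
Since sellers receive the price plus the subsidy, the effective supply curve becomes Qs = 5P - 228.
Equate the new curves: 632 - 5P = 5P - 228, giving 860 = 10P, P = 86, Q = 202.

86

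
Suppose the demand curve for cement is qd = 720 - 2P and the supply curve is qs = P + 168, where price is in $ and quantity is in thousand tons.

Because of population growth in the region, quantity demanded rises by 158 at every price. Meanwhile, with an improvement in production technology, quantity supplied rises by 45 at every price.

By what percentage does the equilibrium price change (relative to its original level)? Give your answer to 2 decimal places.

+20.47

Initially, 720 - 2P = P + 168, so 552 = 3P and P = 184, q = 352.
With the change applied: demand qd = 878 - 2P, supply qs = P + 213.
Clearing the new market: 878 - 2P = P + 213, so P = 665/3 ≈ 221.6667 and q = 1304/3 ≈ 434.6667.
%ΔP = (221.6667 − 184) / 184 × 100 = +20.47%.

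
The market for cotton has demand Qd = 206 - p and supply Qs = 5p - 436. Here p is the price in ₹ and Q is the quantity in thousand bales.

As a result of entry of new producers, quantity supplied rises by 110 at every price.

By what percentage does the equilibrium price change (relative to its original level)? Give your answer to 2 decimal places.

-17.13

Original equilibrium: 206 - p = 5p - 436 gives 642 = 6p, so p = 107 and Q = 99.
After the shift, demand is Qd = 206 - p and supply is Qs = 5p - 326.
Setting them equal: 206 - p = 5p - 326 → 532 = 6p, so p = 266/3 ≈ 88.6667 and Q = 352/3 ≈ 117.3333.
%Δp = (88.6667 − 107) / 107 × 100 = -17.13%.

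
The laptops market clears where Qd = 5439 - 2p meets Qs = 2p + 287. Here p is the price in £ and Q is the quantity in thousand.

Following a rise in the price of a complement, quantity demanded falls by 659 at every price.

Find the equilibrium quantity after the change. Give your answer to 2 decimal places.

2533.50

Initially, 5439 - 2p = 2p + 287, so 5152 = 4p and p = 1288, Q = 2863.
The new curves are Qd = 4780 - 2p (demand) and Qs = 2p + 287 (supply).
Clearing the new market: 4780 - 2p = 2p + 287, so p = 1123.25 and Q = 2533.5.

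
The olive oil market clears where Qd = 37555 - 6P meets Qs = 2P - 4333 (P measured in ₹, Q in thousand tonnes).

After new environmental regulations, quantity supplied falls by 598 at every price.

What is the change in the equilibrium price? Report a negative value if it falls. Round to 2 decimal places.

Before the shock: 37555 - 6P = 2P - 4333 ⇒ 41888 = 8P ⇒ P = 5236, Q = 6139.
With the change applied: demand Qd = 37555 - 6P, supply Qs = 2P - 4931.
Equate the new curves: 37555 - 6P = 2P - 4931, giving 42486 = 8P, P = 5310.75, Q = 5690.5.
ΔP = 5310.75 − 5236 = +74.75.

+74.75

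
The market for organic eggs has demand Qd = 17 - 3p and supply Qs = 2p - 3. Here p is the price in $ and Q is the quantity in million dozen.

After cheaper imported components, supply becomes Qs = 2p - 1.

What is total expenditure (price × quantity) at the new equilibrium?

Solve the original market: 17 - 3p = 2p - 3, hence p = 4 and Q = 5.
With the change applied: demand Qd = 17 - 3p, supply Qs = 2p - 1.
Equate the new curves: 17 - 3p = 2p - 1, giving 18 = 5p, p = 3.6, Q = 6.2.
New expenditure = 3.6 × 6.2 = 22.32.

22.32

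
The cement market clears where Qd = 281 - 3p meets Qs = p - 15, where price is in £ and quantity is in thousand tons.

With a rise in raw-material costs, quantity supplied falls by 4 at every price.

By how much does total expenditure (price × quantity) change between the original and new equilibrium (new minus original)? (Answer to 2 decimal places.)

Original equilibrium: 281 - 3p = p - 15 gives 296 = 4p, so p = 74 and Q = 59.
After the shift, demand is Qd = 281 - 3p and supply is Qs = p - 19.
New equilibrium: 281 - 3p = p - 19 ⇒ 300 = 4p ⇒ p = 75, Q = 56.
Expenditure moves from 74×59 = 4366 to 75×56 = 4200; change = -166.00.

-166.00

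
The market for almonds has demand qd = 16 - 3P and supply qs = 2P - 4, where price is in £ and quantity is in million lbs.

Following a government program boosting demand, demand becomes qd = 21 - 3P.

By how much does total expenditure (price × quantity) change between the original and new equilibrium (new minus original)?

+14

Initially, 16 - 3P = 2P - 4, so 20 = 5P and P = 4, q = 4.
The new curves are qd = 21 - 3P (demand) and qs = 2P - 4 (supply).
Equate the new curves: 21 - 3P = 2P - 4, giving 25 = 5P, P = 5, q = 6.
Expenditure moves from 4×4 = 16 to 5×6 = 30; change = +14.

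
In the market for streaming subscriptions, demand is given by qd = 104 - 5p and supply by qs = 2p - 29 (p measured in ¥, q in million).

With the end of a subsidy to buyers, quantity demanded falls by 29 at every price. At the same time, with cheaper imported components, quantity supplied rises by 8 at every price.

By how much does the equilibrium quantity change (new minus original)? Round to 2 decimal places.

Solve the original market: 104 - 5p = 2p - 29, hence p = 19 and q = 9.
After the shift, demand is qd = 75 - 5p and supply is qs = 2p - 21.
Clearing the new market: 75 - 5p = 2p - 21, so p = 96/7 ≈ 13.7143 and q = 45/7 ≈ 6.4286.
Δq = 6.4286 − 9 = -2.57.

-2.57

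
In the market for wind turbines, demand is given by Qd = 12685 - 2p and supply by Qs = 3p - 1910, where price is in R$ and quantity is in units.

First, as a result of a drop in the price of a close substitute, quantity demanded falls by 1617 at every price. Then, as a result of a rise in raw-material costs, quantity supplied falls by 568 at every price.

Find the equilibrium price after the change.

Initially, 12685 - 2p = 3p - 1910, so 14595 = 5p and p = 2919, Q = 6847.
The shock moves the curves to Qd = 11068 - 2p and Qs = 3p - 2478.
Equate the new curves: 11068 - 2p = 3p - 2478, giving 13546 = 5p, p = 2709.2, Q = 5649.6.

2709.2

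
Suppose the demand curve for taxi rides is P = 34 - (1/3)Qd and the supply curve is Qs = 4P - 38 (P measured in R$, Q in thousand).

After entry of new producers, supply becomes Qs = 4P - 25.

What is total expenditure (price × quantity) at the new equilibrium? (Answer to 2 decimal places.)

863.08

Original equilibrium: 102 - 3P = 4P - 38 gives 140 = 7P, so P = 20 and Q = 42.
The new curves are Qd = 102 - 3P (demand) and Qs = 4P - 25 (supply).
New equilibrium: 102 - 3P = 4P - 25 ⇒ 127 = 7P ⇒ P = 127/7 ≈ 18.1429, Q = 333/7 ≈ 47.5714.
New expenditure = 18.1429 × 47.5714 = 863.08.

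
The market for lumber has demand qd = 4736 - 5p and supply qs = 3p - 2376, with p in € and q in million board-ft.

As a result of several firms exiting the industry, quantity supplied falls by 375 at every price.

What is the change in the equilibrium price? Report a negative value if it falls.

+46.875

Before the shock: 4736 - 5p = 3p - 2376 ⇒ 7112 = 8p ⇒ p = 889, q = 291.
The shock moves the curves to qd = 4736 - 5p and qs = 3p - 2751.
Setting them equal: 4736 - 5p = 3p - 2751 → 7487 = 8p, so p = 935.875 and q = 56.625.
Δp = 935.875 − 889 = +46.875.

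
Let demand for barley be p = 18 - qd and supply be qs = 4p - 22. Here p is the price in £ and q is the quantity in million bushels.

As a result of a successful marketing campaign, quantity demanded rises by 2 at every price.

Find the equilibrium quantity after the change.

11.6

Before the shock: 18 - p = 4p - 22 ⇒ 40 = 5p ⇒ p = 8, q = 10.
After the shift, demand is qd = 20 - p and supply is qs = 4p - 22.
Equate the new curves: 20 - p = 4p - 22, giving 42 = 5p, p = 8.4, q = 11.6.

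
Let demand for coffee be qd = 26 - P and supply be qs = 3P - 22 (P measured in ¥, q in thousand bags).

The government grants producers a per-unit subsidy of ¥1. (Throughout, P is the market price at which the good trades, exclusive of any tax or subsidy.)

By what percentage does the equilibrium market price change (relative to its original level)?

Before the shock: 26 - P = 3P - 22 ⇒ 48 = 4P ⇒ P = 12, q = 14.
Since sellers receive the price plus the subsidy, the effective supply curve becomes qs = 3P - 19.
New equilibrium: 26 - P = 3P - 19 ⇒ 45 = 4P ⇒ P = 11.25, q = 14.75.
%ΔP = (11.25 − 12) / 12 × 100 = -6.25%.

-6.25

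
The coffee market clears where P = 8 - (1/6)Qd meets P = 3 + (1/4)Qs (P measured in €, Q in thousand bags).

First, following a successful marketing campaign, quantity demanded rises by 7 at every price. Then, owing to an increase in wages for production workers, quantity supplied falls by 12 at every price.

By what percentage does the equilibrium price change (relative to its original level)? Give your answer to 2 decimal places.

+31.67

Solve the original market: 48 - 6P = 4P - 12, hence P = 6 and Q = 12.
After the shift, demand is Qd = 55 - 6P and supply is Qs = 4P - 24.
Setting them equal: 55 - 6P = 4P - 24 → 79 = 10P, so P = 7.9 and Q = 7.6.
%ΔP = (7.9 − 6) / 6 × 100 = +31.67%.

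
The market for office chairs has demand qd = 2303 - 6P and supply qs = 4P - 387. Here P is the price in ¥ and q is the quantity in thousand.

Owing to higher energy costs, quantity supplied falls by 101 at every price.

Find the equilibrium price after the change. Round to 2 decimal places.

Original equilibrium: 2303 - 6P = 4P - 387 gives 2690 = 10P, so P = 269 and q = 689.
The new curves are qd = 2303 - 6P (demand) and qs = 4P - 488 (supply).
Setting them equal: 2303 - 6P = 4P - 488 → 2791 = 10P, so P = 279.1 and q = 628.4.

279.10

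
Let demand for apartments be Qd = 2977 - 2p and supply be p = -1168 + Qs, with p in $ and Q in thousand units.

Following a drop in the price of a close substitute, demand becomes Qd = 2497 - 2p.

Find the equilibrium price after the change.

443

Original equilibrium: 2977 - 2p = p + 1168 gives 1809 = 3p, so p = 603 and Q = 1771.
The shock moves the curves to Qd = 2497 - 2p and Qs = p + 1168.
New equilibrium: 2497 - 2p = p + 1168 ⇒ 1329 = 3p ⇒ p = 443, Q = 1611.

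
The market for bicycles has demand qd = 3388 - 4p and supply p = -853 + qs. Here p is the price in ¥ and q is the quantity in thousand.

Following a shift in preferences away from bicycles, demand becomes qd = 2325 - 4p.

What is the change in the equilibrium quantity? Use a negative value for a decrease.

-212.6

Original equilibrium: 3388 - 4p = p + 853 gives 2535 = 5p, so p = 507 and q = 1360.
The shock moves the curves to qd = 2325 - 4p and qs = p + 853.
Setting them equal: 2325 - 4p = p + 853 → 1472 = 5p, so p = 294.4 and q = 1147.4.
Δq = 1147.4 − 1360 = -212.6.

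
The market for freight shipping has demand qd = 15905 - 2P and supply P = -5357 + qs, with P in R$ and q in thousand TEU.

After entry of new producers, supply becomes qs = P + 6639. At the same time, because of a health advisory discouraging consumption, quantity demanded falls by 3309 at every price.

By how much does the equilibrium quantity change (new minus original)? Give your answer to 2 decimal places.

Initially, 15905 - 2P = P + 5357, so 10548 = 3P and P = 3516, q = 8873.
With the change applied: demand qd = 12596 - 2P, supply qs = P + 6639.
Equate the new curves: 12596 - 2P = P + 6639, giving 5957 = 3P, P = 5957/3 ≈ 1985.6667, q = 25874/3 ≈ 8624.6667.
Δq = 8624.6667 − 8873 = -248.33.

-248.33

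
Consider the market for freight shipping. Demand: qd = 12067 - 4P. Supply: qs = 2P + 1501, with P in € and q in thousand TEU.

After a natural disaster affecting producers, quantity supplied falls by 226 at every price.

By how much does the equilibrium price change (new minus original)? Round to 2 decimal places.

Solve the original market: 12067 - 4P = 2P + 1501, hence P = 1761 and q = 5023.
With the change applied: demand qd = 12067 - 4P, supply qs = 2P + 1275.
Setting them equal: 12067 - 4P = 2P + 1275 → 10792 = 6P, so P = 5396/3 ≈ 1798.6667 and q = 14617/3 ≈ 4872.3333.
ΔP = 1798.6667 − 1761 = +37.67.

+37.67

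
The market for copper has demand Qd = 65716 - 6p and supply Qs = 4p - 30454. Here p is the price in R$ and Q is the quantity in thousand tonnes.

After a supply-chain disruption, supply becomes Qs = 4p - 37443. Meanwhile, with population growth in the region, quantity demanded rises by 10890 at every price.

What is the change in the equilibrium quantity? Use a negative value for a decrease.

+162.6

Solve the original market: 65716 - 6p = 4p - 30454, hence p = 9617 and Q = 8014.
The shock moves the curves to Qd = 76606 - 6p and Qs = 4p - 37443.
Setting them equal: 76606 - 6p = 4p - 37443 → 114049 = 10p, so p = 11404.9 and Q = 8176.6.
ΔQ = 8176.6 − 8014 = +162.6.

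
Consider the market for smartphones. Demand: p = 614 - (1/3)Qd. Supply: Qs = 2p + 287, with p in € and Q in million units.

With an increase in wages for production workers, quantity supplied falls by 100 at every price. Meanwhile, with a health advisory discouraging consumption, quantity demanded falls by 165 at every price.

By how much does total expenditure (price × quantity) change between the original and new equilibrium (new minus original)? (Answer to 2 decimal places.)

Initially, 1842 - 3p = 2p + 287, so 1555 = 5p and p = 311, Q = 909.
The new curves are Qd = 1677 - 3p (demand) and Qs = 2p + 187 (supply).
Clearing the new market: 1677 - 3p = 2p + 187, so p = 298 and Q = 783.
Expenditure moves from 311×909 = 282699 to 298×783 = 233334; change = -49365.00.

-49365.00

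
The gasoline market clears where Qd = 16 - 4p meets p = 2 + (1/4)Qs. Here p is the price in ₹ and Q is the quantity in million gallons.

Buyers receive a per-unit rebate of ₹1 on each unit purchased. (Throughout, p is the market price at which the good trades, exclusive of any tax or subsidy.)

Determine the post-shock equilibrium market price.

Before the shock: 16 - 4p = 4p - 8 ⇒ 24 = 8p ⇒ p = 3, Q = 4.
Since buyers' out-of-pocket price is the market price minus the rebate, the effective demand curve becomes Qd = 20 - 4p.
New equilibrium: 20 - 4p = 4p - 8 ⇒ 28 = 8p ⇒ p = 3.5, Q = 6.

3.5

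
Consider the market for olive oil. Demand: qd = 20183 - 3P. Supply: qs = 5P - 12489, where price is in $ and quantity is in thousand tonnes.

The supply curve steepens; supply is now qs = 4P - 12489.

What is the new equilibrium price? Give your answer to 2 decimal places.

4667.43

Initially, 20183 - 3P = 5P - 12489, so 32672 = 8P and P = 4084, q = 7931.
The new curves are qd = 20183 - 3P (demand) and qs = 4P - 12489 (supply).
Setting them equal: 20183 - 3P = 4P - 12489 → 32672 = 7P, so P = 32672/7 ≈ 4667.4286 and q = 43265/7 ≈ 6180.7143.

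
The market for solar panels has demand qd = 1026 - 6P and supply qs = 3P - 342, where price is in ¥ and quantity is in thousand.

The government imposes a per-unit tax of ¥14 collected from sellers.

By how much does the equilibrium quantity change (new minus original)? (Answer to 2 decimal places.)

-28.00

Solve the original market: 1026 - 6P = 3P - 342, hence P = 152 and q = 114.
Since sellers keep the price net of the tax, the effective supply curve becomes qs = 3P - 384.
Equate the new curves: 1026 - 6P = 3P - 384, giving 1410 = 9P, P = 470/3 ≈ 156.6667, q = 86.
Δq = 86 − 114 = -28.00.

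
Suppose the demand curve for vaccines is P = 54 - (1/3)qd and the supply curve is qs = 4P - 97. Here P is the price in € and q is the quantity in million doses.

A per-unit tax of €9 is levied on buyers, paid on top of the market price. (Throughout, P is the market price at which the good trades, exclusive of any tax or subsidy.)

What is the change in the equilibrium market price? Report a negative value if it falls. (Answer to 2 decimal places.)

Solve the original market: 162 - 3P = 4P - 97, hence P = 37 and q = 51.
Since buyers pay the price plus the tax, the effective demand curve becomes qd = 135 - 3P.
Equate the new curves: 135 - 3P = 4P - 97, giving 232 = 7P, P = 232/7 ≈ 33.1429, q = 249/7 ≈ 35.5714.
ΔP = 33.1429 − 37 = -3.86.

-3.86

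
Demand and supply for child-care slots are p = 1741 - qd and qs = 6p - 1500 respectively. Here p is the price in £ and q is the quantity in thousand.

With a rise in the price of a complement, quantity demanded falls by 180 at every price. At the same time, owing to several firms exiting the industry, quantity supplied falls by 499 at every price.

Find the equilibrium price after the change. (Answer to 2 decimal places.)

508.57

Original equilibrium: 1741 - p = 6p - 1500 gives 3241 = 7p, so p = 463 and q = 1278.
After the shift, demand is qd = 1561 - p and supply is qs = 6p - 1999.
Setting them equal: 1561 - p = 6p - 1999 → 3560 = 7p, so p = 3560/7 ≈ 508.5714 and q = 7367/7 ≈ 1052.4286.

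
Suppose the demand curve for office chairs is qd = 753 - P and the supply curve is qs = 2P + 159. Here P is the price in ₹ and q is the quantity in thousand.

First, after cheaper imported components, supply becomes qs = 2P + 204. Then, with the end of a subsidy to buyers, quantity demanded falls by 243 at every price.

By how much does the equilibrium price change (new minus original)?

-96

Solve the original market: 753 - P = 2P + 159, hence P = 198 and q = 555.
The shock moves the curves to qd = 510 - P and qs = 2P + 204.
New equilibrium: 510 - P = 2P + 204 ⇒ 306 = 3P ⇒ P = 102, q = 408.
ΔP = 102 − 198 = -96.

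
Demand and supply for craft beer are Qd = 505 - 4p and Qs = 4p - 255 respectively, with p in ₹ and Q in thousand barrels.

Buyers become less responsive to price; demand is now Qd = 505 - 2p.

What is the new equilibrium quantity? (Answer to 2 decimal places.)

251.67

Solve the original market: 505 - 4p = 4p - 255, hence p = 95 and Q = 125.
With the change applied: demand Qd = 505 - 2p, supply Qs = 4p - 255.
Clearing the new market: 505 - 2p = 4p - 255, so p = 380/3 ≈ 126.6667 and Q = 755/3 ≈ 251.6667.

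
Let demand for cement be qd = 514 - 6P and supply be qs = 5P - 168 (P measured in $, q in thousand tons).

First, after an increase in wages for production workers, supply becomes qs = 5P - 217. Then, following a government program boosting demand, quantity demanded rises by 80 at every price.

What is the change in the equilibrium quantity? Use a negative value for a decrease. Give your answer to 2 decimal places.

+9.64

Solve the original market: 514 - 6P = 5P - 168, hence P = 62 and q = 142.
The new curves are qd = 594 - 6P (demand) and qs = 5P - 217 (supply).
Clearing the new market: 594 - 6P = 5P - 217, so P = 811/11 ≈ 73.7273 and q = 1668/11 ≈ 151.6364.
Δq = 151.6364 − 142 = +9.64.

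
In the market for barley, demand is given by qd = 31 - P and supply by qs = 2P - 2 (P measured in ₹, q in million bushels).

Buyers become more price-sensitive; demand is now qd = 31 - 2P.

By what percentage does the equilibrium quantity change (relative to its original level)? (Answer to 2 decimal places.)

-27.50

Original equilibrium: 31 - P = 2P - 2 gives 33 = 3P, so P = 11 and q = 20.
After the shift, demand is qd = 31 - 2P and supply is qs = 2P - 2.
Setting them equal: 31 - 2P = 2P - 2 → 33 = 4P, so P = 8.25 and q = 14.5.
%Δq = (14.5 − 20) / 20 × 100 = -27.50%.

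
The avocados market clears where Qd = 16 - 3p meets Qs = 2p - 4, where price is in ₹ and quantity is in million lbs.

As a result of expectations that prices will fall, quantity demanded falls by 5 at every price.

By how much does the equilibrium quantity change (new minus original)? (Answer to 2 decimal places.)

Original equilibrium: 16 - 3p = 2p - 4 gives 20 = 5p, so p = 4 and Q = 4.
After the shift, demand is Qd = 11 - 3p and supply is Qs = 2p - 4.
Clearing the new market: 11 - 3p = 2p - 4, so p = 3 and Q = 2.
ΔQ = 2 − 4 = -2.00.

-2.00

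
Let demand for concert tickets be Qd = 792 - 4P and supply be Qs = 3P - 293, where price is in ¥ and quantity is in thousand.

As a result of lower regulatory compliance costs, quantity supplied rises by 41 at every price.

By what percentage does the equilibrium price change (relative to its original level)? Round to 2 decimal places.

Before the shock: 792 - 4P = 3P - 293 ⇒ 1085 = 7P ⇒ P = 155, Q = 172.
After the shift, demand is Qd = 792 - 4P and supply is Qs = 3P - 252.
Clearing the new market: 792 - 4P = 3P - 252, so P = 1044/7 ≈ 149.1429 and Q = 1368/7 ≈ 195.4286.
%ΔP = (149.1429 − 155) / 155 × 100 = -3.78%.

-3.78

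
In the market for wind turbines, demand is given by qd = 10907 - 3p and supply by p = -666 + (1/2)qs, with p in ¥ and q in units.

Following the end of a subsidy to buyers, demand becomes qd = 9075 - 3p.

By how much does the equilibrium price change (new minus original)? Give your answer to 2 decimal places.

-366.40

Original equilibrium: 10907 - 3p = 2p + 1332 gives 9575 = 5p, so p = 1915 and q = 5162.
With the change applied: demand qd = 9075 - 3p, supply qs = 2p + 1332.
New equilibrium: 9075 - 3p = 2p + 1332 ⇒ 7743 = 5p ⇒ p = 1548.6, q = 4429.2.
Δp = 1548.6 − 1915 = -366.40.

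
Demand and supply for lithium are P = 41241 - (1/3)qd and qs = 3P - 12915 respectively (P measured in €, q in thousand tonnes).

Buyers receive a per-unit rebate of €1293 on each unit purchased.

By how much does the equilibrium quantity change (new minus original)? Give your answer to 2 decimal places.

Solve the original market: 123723 - 3P = 3P - 12915, hence P = 22773 and q = 55404.
Since buyers' out-of-pocket price is the market price minus the rebate, the effective demand curve becomes qd = 127602 - 3P.
Setting them equal: 127602 - 3P = 3P - 12915 → 140517 = 6P, so P = 23419.5 and q = 57343.5.
Δq = 57343.5 − 55404 = +1939.50.

+1939.50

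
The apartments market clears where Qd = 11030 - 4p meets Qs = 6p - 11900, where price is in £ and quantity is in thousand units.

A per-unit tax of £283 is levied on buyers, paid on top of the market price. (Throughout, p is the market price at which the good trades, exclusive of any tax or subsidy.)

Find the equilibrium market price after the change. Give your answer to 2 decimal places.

Solve the original market: 11030 - 4p = 6p - 11900, hence p = 2293 and Q = 1858.
Since buyers pay the price plus the tax, the effective demand curve becomes Qd = 9898 - 4p.
Setting them equal: 9898 - 4p = 6p - 11900 → 21798 = 10p, so p = 2179.8 and Q = 1178.8.

2179.80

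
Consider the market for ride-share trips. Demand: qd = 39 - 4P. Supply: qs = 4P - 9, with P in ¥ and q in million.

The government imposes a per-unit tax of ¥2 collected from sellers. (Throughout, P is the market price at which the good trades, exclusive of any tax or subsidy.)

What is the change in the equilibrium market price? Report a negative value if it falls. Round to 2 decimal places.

+1.00

Original equilibrium: 39 - 4P = 4P - 9 gives 48 = 8P, so P = 6 and q = 15.
Since sellers keep the price net of the tax, the effective supply curve becomes qs = 4P - 17.
Setting them equal: 39 - 4P = 4P - 17 → 56 = 8P, so P = 7 and q = 11.
ΔP = 7 − 6 = +1.00.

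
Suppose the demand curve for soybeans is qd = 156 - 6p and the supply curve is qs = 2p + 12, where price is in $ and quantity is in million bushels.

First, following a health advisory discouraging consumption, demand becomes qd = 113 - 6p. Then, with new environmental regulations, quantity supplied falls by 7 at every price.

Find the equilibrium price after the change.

13.5

Before the shock: 156 - 6p = 2p + 12 ⇒ 144 = 8p ⇒ p = 18, q = 48.
After the shift, demand is qd = 113 - 6p and supply is qs = 2p + 5.
Equate the new curves: 113 - 6p = 2p + 5, giving 108 = 8p, p = 13.5, q = 32.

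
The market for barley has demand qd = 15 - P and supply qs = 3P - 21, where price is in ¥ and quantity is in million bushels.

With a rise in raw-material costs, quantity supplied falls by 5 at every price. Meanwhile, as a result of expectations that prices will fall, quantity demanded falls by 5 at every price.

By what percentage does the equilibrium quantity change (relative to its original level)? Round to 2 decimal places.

Solve the original market: 15 - P = 3P - 21, hence P = 9 and q = 6.
With the change applied: demand qd = 10 - P, supply qs = 3P - 26.
Clearing the new market: 10 - P = 3P - 26, so P = 9 and q = 1.
%Δq = (1 − 6) / 6 × 100 = -83.33%.

-83.33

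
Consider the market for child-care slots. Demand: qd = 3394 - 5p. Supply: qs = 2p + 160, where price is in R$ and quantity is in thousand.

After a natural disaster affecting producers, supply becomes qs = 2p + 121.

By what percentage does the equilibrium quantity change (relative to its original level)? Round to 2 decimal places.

Original equilibrium: 3394 - 5p = 2p + 160 gives 3234 = 7p, so p = 462 and q = 1084.
After the shift, demand is qd = 3394 - 5p and supply is qs = 2p + 121.
Equate the new curves: 3394 - 5p = 2p + 121, giving 3273 = 7p, p = 3273/7 ≈ 467.5714, q = 7393/7 ≈ 1056.1429.
%Δq = (1056.1429 − 1084) / 1084 × 100 = -2.57%.

-2.57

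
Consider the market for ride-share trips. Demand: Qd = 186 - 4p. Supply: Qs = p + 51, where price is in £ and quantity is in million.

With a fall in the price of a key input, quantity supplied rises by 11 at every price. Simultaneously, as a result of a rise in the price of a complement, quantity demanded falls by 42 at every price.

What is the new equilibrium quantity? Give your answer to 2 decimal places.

Before the shock: 186 - 4p = p + 51 ⇒ 135 = 5p ⇒ p = 27, Q = 78.
The new curves are Qd = 144 - 4p (demand) and Qs = p + 62 (supply).
Setting them equal: 144 - 4p = p + 62 → 82 = 5p, so p = 16.4 and Q = 78.4.

78.40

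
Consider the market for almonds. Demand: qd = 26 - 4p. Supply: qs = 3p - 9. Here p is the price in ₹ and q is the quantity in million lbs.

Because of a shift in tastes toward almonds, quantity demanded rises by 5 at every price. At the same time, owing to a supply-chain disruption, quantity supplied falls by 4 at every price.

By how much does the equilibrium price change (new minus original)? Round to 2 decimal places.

Original equilibrium: 26 - 4p = 3p - 9 gives 35 = 7p, so p = 5 and q = 6.
With the change applied: demand qd = 31 - 4p, supply qs = 3p - 13.
New equilibrium: 31 - 4p = 3p - 13 ⇒ 44 = 7p ⇒ p = 44/7 ≈ 6.2857, q = 41/7 ≈ 5.8571.
Δp = 6.2857 − 5 = +1.29.

+1.29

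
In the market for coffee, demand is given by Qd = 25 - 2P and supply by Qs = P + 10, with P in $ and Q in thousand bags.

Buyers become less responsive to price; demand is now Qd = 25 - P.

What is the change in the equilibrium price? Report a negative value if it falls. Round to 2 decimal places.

Original equilibrium: 25 - 2P = P + 10 gives 15 = 3P, so P = 5 and Q = 15.
The new curves are Qd = 25 - P (demand) and Qs = P + 10 (supply).
New equilibrium: 25 - P = P + 10 ⇒ 15 = 2P ⇒ P = 7.5, Q = 17.5.
ΔP = 7.5 − 5 = +2.50.

+2.50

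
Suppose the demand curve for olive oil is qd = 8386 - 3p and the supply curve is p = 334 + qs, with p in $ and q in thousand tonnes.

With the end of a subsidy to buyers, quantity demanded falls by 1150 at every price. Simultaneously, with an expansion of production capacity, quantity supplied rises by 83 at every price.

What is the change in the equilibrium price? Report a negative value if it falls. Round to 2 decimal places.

Initially, 8386 - 3p = p - 334, so 8720 = 4p and p = 2180, q = 1846.
The shock moves the curves to qd = 7236 - 3p and qs = p - 251.
New equilibrium: 7236 - 3p = p - 251 ⇒ 7487 = 4p ⇒ p = 1871.75, q = 1620.75.
Δp = 1871.75 − 2180 = -308.25.

-308.25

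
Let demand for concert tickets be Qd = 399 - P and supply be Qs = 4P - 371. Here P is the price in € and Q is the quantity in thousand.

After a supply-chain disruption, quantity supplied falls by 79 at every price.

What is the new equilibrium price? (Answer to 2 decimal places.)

Initially, 399 - P = 4P - 371, so 770 = 5P and P = 154, Q = 245.
After the shift, demand is Qd = 399 - P and supply is Qs = 4P - 450.
New equilibrium: 399 - P = 4P - 450 ⇒ 849 = 5P ⇒ P = 169.8, Q = 229.2.

169.80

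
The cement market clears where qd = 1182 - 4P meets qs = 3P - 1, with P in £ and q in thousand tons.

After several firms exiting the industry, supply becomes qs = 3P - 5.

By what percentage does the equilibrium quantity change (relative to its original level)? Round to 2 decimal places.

-0.45

Original equilibrium: 1182 - 4P = 3P - 1 gives 1183 = 7P, so P = 169 and q = 506.
With the change applied: demand qd = 1182 - 4P, supply qs = 3P - 5.
Clearing the new market: 1182 - 4P = 3P - 5, so P = 1187/7 ≈ 169.5714 and q = 3526/7 ≈ 503.7143.
%Δq = (503.7143 − 506) / 506 × 100 = -0.45%.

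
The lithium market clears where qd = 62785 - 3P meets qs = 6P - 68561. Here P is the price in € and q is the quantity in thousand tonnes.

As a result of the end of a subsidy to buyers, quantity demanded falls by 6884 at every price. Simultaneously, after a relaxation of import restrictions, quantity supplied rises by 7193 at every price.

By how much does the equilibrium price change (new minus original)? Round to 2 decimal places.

-1564.11

Original equilibrium: 62785 - 3P = 6P - 68561 gives 131346 = 9P, so P = 14594 and q = 19003.
After the shift, demand is qd = 55901 - 3P and supply is qs = 6P - 61368.
New equilibrium: 55901 - 3P = 6P - 61368 ⇒ 117269 = 9P ⇒ P = 117269/9 ≈ 13029.8889, q = 50434/3 ≈ 16811.3333.
ΔP = 13029.8889 − 14594 = -1564.11.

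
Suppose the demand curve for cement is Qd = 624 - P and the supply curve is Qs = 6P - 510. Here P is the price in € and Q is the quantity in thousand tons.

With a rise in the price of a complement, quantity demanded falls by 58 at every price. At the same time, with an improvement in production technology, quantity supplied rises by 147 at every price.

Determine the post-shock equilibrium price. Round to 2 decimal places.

132.71

Before the shock: 624 - P = 6P - 510 ⇒ 1134 = 7P ⇒ P = 162, Q = 462.
After the shift, demand is Qd = 566 - P and supply is Qs = 6P - 363.
Setting them equal: 566 - P = 6P - 363 → 929 = 7P, so P = 929/7 ≈ 132.7143 and Q = 3033/7 ≈ 433.2857.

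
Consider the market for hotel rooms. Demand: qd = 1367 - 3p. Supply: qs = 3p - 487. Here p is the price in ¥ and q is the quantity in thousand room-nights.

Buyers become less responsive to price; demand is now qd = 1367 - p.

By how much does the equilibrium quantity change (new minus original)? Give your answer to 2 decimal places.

Initially, 1367 - 3p = 3p - 487, so 1854 = 6p and p = 309, q = 440.
With the change applied: demand qd = 1367 - p, supply qs = 3p - 487.
Equate the new curves: 1367 - p = 3p - 487, giving 1854 = 4p, p = 463.5, q = 903.5.
Δq = 903.5 − 440 = +463.50.

+463.50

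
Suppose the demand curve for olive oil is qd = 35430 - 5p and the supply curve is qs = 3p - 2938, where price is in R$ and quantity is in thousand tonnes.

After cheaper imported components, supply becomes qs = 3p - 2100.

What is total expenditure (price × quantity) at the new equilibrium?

56171854.6875

Initially, 35430 - 5p = 3p - 2938, so 38368 = 8p and p = 4796, q = 11450.
With the change applied: demand qd = 35430 - 5p, supply qs = 3p - 2100.
Setting them equal: 35430 - 5p = 3p - 2100 → 37530 = 8p, so p = 4691.25 and q = 11973.75.
New expenditure = 4691.25 × 11973.75 = 56171854.6875.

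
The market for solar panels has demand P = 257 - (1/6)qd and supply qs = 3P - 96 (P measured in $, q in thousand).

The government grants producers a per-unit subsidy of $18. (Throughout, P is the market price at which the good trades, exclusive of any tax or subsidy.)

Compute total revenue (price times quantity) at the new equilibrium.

Before the shock: 1542 - 6P = 3P - 96 ⇒ 1638 = 9P ⇒ P = 182, q = 450.
Since sellers receive the price plus the subsidy, the effective supply curve becomes qs = 3P - 42.
Equate the new curves: 1542 - 6P = 3P - 42, giving 1584 = 9P, P = 176, q = 486.
New expenditure = 176 × 486 = 85536.

85536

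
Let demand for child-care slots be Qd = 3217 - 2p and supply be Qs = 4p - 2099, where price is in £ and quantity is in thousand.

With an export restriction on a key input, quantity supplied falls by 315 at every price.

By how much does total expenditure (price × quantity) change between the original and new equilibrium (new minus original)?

Solve the original market: 3217 - 2p = 4p - 2099, hence p = 886 and Q = 1445.
The shock moves the curves to Qd = 3217 - 2p and Qs = 4p - 2414.
New equilibrium: 3217 - 2p = 4p - 2414 ⇒ 5631 = 6p ⇒ p = 938.5, Q = 1340.
Expenditure moves from 886×1445 = 1280270 to 938.5×1340 = 1257590; change = -22680.

-22680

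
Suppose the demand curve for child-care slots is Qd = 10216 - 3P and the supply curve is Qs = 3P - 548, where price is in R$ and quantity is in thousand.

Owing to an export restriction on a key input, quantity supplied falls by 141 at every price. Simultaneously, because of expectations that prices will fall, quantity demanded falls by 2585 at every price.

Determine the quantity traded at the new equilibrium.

Before the shock: 10216 - 3P = 3P - 548 ⇒ 10764 = 6P ⇒ P = 1794, Q = 4834.
With the change applied: demand Qd = 7631 - 3P, supply Qs = 3P - 689.
Clearing the new market: 7631 - 3P = 3P - 689, so P = 4160/3 ≈ 1386.6667 and Q = 3471.

3471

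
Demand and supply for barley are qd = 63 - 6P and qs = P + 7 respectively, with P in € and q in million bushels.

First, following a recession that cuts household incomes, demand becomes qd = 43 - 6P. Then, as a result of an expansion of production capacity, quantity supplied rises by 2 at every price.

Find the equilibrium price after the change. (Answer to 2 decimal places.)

4.86

Original equilibrium: 63 - 6P = P + 7 gives 56 = 7P, so P = 8 and q = 15.
After the shift, demand is qd = 43 - 6P and supply is qs = P + 9.
Clearing the new market: 43 - 6P = P + 9, so P = 34/7 ≈ 4.8571 and q = 97/7 ≈ 13.8571.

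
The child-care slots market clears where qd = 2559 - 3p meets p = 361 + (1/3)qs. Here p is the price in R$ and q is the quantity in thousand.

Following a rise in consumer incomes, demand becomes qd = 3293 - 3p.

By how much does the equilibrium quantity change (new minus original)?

+367

Initially, 2559 - 3p = 3p - 1083, so 3642 = 6p and p = 607, q = 738.
After the shift, demand is qd = 3293 - 3p and supply is qs = 3p - 1083.
Equate the new curves: 3293 - 3p = 3p - 1083, giving 4376 = 6p, p = 2188/3 ≈ 729.3333, q = 1105.
Δq = 1105 − 738 = +367.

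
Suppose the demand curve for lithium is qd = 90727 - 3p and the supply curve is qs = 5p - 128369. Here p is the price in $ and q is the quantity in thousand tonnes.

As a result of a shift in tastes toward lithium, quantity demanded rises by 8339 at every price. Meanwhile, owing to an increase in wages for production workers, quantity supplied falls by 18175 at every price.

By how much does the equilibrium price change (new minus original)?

Before the shock: 90727 - 3p = 5p - 128369 ⇒ 219096 = 8p ⇒ p = 27387, q = 8566.
The shock moves the curves to qd = 99066 - 3p and qs = 5p - 146544.
New equilibrium: 99066 - 3p = 5p - 146544 ⇒ 245610 = 8p ⇒ p = 30701.25, q = 6962.25.
Δp = 30701.25 − 27387 = +3314.25.

+3314.25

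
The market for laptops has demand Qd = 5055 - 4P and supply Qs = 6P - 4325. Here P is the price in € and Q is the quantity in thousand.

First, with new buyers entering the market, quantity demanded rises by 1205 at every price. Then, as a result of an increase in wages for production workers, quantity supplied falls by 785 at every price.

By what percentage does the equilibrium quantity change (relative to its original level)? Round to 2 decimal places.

+31.39

Solve the original market: 5055 - 4P = 6P - 4325, hence P = 938 and Q = 1303.
The shock moves the curves to Qd = 6260 - 4P and Qs = 6P - 5110.
New equilibrium: 6260 - 4P = 6P - 5110 ⇒ 11370 = 10P ⇒ P = 1137, Q = 1712.
%ΔQ = (1712 − 1303) / 1303 × 100 = +31.39%.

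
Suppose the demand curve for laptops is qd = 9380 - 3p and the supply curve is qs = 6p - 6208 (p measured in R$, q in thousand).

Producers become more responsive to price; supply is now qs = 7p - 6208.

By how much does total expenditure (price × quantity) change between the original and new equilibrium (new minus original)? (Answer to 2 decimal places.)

+85283.68

Initially, 9380 - 3p = 6p - 6208, so 15588 = 9p and p = 1732, q = 4184.
With the change applied: demand qd = 9380 - 3p, supply qs = 7p - 6208.
Setting them equal: 9380 - 3p = 7p - 6208 → 15588 = 10p, so p = 1558.8 and q = 4703.6.
Expenditure moves from 1732×4184 = 7246688 to 1558.8×4703.6 = 7331971.68; change = +85283.68.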